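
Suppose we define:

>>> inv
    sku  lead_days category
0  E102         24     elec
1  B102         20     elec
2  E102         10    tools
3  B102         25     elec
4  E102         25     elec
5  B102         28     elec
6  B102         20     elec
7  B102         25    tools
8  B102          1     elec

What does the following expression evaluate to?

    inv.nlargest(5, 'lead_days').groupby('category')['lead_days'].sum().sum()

127

take 5 rows with largest lead_days:
    sku  lead_days category
5  B102         28     elec
3  B102         25     elec
4  E102         25     elec
7  B102         25    tools
0  E102         24     elec
group by category, sum of lead_days:
category
elec     102
tools     25
Name: lead_days, dtype: int64
Then the sum of the resulting series: 127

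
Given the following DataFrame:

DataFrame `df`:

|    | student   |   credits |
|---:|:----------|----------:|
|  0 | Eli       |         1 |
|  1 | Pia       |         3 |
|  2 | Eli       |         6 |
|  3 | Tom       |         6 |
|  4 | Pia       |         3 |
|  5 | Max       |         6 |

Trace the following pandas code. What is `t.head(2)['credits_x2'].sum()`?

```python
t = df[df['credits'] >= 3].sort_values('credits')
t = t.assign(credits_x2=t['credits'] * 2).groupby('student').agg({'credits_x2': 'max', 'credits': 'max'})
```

24

filter rows where credits >= 3:
  student  credits
1     Pia        3
2     Eli        6
3     Tom        6
4     Pia        3
5     Max        6
sort by credits:
  student  credits
1     Pia        3
4     Pia        3
2     Eli        6
3     Tom        6
5     Max        6
add column credits_x2 = t['credits'] * 2:
  student  credits  credits_x2
1     Pia        3           6
4     Pia        3           6
2     Eli        6          12
3     Tom        6          12
5     Max        6          12
group by student: max(credits_x2), max(credits):
         credits_x2  credits
student                     
Eli              12        6
Max              12        6
Pia               6        3
Tom              12        6
take first 2 rows:
         credits_x2  credits
student                     
Eli              12        6
Max              12        6
Then the sum of column 'credits_x2': 24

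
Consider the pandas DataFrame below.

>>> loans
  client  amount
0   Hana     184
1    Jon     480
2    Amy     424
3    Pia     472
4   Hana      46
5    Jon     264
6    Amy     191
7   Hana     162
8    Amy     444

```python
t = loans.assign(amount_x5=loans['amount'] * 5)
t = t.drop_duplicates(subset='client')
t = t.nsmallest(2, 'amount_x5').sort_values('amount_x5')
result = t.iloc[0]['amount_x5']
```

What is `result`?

920

add column amount_x5 = loans['amount'] * 5:
  client  amount  amount_x5
0   Hana     184        920
1    Jon     480       2400
2    Amy     424       2120
3    Pia     472       2360
4   Hana      46        230
5    Jon     264       1320
6    Amy     191        955
7   Hana     162        810
8    Amy     444       2220
drop duplicate client (keep=first):
  client  amount  amount_x5
0   Hana     184        920
1    Jon     480       2400
2    Amy     424       2120
3    Pia     472       2360
take 2 rows with smallest amount_x5:
  client  amount  amount_x5
0   Hana     184        920
2    Amy     424       2120
sort by amount_x5:
  client  amount  amount_x5
0   Hana     184        920
2    Amy     424       2120
Finally, value at position 0, column 'amount_x5' = 920.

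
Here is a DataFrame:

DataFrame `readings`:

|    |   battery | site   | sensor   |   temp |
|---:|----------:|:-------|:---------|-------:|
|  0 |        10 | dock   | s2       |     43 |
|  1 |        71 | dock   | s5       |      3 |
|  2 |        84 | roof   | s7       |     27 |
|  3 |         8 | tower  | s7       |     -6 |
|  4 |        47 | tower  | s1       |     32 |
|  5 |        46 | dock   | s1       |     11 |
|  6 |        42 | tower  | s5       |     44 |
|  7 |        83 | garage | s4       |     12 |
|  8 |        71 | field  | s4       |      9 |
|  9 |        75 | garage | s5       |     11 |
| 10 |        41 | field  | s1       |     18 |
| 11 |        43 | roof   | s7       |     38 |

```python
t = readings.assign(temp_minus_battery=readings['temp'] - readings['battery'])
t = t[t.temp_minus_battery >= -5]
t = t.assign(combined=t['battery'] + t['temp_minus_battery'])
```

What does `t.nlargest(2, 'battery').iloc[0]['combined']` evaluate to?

38

add column temp_minus_battery = readings['temp'] - readings['battery']:
    battery    site sensor  temp  temp_minus_battery
0        10    dock     s2    43                  33
1        71    dock     s5     3                 -68
2        84    roof     s7    27                 -57
3         8   tower     s7    -6                 -14
4        47   tower     s1    32                 -15
5        46    dock     s1    11                 -35
6        42   tower     s5    44                   2
7        83  garage     s4    12                 -71
8        71   field     s4     9                 -62
9        75  garage     s5    11                 -64
10       41   field     s1    18                 -23
11       43    roof     s7    38                  -5
filter rows where temp_minus_battery >= -5:
    battery   site sensor  temp  temp_minus_battery
0        10   dock     s2    43                  33
6        42  tower     s5    44                   2
11       43   roof     s7    38                  -5
add column combined = t['battery'] + t['temp_minus_battery']:
    battery   site sensor  temp  temp_minus_battery  combined
0        10   dock     s2    43                  33        43
6        42  tower     s5    44                   2        44
11       43   roof     s7    38                  -5        38
take 2 rows with largest battery:
    battery   site sensor  temp  temp_minus_battery  combined
11       43   roof     s7    38                  -5        38
6        42  tower     s5    44                   2        44
The value at position 0, column 'combined' is 38.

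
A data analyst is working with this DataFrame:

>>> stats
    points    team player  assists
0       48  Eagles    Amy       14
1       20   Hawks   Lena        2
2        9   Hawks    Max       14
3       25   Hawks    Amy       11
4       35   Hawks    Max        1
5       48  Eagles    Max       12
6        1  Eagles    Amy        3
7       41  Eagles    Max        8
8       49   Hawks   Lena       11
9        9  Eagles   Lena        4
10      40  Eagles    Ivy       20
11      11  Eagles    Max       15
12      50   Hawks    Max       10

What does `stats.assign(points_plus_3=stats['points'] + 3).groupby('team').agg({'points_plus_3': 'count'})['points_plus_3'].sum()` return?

add column points_plus_3 = stats['points'] + 3:
    points    team player  assists  points_plus_3
0       48  Eagles    Amy       14             51
1       20   Hawks   Lena        2             23
2        9   Hawks    Max       14             12
3       25   Hawks    Amy       11             28
4       35   Hawks    Max        1             38
5       48  Eagles    Max       12             51
6        1  Eagles    Amy        3              4
7       41  Eagles    Max        8             44
8       49   Hawks   Lena       11             52
9        9  Eagles   Lena        4             12
10      40  Eagles    Ivy       20             43
11      11  Eagles    Max       15             14
12      50   Hawks    Max       10             53
group by team, count of points_plus_3:
        points_plus_3
team                 
Eagles              7
Hawks               6
sum of column 'points_plus_3' → 13

13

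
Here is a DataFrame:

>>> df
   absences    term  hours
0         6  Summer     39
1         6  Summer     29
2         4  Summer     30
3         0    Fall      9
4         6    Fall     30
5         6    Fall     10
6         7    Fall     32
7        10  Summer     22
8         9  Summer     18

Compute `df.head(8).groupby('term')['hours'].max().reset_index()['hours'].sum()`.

71

take first 8 rows:
   absences    term  hours
0         6  Summer     39
1         6  Summer     29
2         4  Summer     30
3         0    Fall      9
4         6    Fall     30
5         6    Fall     10
6         7    Fall     32
7        10  Summer     22
group by term, max of hours:
term
Fall      32
Summer    39
Name: hours, dtype: int64
reset_index():
     term  hours
0    Fall     32
1  Summer     39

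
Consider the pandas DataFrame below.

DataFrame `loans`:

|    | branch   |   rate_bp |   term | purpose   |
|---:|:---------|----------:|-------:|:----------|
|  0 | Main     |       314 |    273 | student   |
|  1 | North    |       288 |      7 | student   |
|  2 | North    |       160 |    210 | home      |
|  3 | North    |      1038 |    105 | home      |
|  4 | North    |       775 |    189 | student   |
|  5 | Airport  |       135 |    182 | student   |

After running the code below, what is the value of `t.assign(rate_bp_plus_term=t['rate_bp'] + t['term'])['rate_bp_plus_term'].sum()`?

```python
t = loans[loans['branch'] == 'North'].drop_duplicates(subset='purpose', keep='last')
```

filter rows where branch == 'North':
  branch  rate_bp  term  purpose
1  North      288     7  student
2  North      160   210     home
3  North     1038   105     home
4  North      775   189  student
drop duplicate purpose (keep=last):
  branch  rate_bp  term  purpose
3  North     1038   105     home
4  North      775   189  student
add column rate_bp_plus_term = t['rate_bp'] + t['term']:
  branch  rate_bp  term  purpose  rate_bp_plus_term
3  North     1038   105     home               1143
4  North      775   189  student                964
Reading off the sum of column 'rate_bp_plus_term', we get 2107.

2107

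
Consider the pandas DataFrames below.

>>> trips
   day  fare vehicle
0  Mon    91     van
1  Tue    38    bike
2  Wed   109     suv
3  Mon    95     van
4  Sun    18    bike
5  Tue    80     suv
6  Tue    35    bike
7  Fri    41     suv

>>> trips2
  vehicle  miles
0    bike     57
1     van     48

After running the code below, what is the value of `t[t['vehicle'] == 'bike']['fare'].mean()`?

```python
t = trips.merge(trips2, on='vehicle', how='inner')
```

30.3333333333

merge on 'vehicle' (how='inner') → 5 rows:
   day  fare vehicle  miles
0  Mon    91     van     48
1  Tue    38    bike     57
2  Mon    95     van     48
3  Sun    18    bike     57
4  Tue    35    bike     57
filter rows where vehicle == 'bike':
   day  fare vehicle  miles
1  Tue    38    bike     57
3  Sun    18    bike     57
4  Tue    35    bike     57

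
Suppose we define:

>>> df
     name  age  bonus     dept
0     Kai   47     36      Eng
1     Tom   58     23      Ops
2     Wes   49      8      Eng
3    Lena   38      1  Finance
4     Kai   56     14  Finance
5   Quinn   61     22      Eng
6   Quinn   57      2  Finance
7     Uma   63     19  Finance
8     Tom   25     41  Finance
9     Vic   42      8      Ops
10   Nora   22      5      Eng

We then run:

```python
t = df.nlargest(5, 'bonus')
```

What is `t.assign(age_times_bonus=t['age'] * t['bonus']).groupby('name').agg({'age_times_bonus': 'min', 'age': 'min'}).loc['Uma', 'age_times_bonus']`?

1197

take 5 rows with largest bonus:
    name  age  bonus     dept
8    Tom   25     41  Finance
0    Kai   47     36      Eng
1    Tom   58     23      Ops
5  Quinn   61     22      Eng
7    Uma   63     19  Finance
add column age_times_bonus = t['age'] * t['bonus']:
    name  age  bonus     dept  age_times_bonus
8    Tom   25     41  Finance             1025
0    Kai   47     36      Eng             1692
1    Tom   58     23      Ops             1334
5  Quinn   61     22      Eng             1342
7    Uma   63     19  Finance             1197
group by name: min(age_times_bonus), min(age):
       age_times_bonus  age
name                       
Kai               1692   47
Quinn             1342   61
Tom               1025   25
Uma               1197   63
Reading off the value at row 'Uma', column 'age_times_bonus', we get 1197.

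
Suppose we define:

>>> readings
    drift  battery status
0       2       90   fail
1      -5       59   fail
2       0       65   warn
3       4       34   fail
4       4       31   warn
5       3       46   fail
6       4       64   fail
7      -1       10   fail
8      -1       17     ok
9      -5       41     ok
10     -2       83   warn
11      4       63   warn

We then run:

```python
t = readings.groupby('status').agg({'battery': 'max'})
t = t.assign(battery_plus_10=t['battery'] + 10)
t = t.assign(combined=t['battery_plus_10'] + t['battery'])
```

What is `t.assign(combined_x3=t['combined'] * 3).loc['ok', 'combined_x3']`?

276

group by status, max of battery:
        battery
status         
fail         90
ok           41
warn         83
add column battery_plus_10 = t['battery'] + 10:
        battery  battery_plus_10
status                          
fail         90              100
ok           41               51
warn         83               93
add column combined = t['battery_plus_10'] + t['battery']:
        battery  battery_plus_10  combined
status                                    
fail         90              100       190
ok           41               51        92
warn         83               93       176
add column combined_x3 = t['combined'] * 3:
        battery  battery_plus_10  combined  combined_x3
status                                                 
fail         90              100       190          570
ok           41               51        92          276
warn         83               93       176          528
Hence 276.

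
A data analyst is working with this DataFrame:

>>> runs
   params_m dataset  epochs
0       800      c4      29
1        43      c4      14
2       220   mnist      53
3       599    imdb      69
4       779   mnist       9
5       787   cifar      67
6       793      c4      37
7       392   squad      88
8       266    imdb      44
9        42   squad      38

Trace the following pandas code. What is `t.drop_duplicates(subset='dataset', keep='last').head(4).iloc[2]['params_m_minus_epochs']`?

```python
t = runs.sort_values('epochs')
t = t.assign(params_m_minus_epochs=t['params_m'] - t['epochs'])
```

720

sort by epochs:
   params_m dataset  epochs
4       779   mnist       9
1        43      c4      14
0       800      c4      29
6       793      c4      37
9        42   squad      38
8       266    imdb      44
2       220   mnist      53
5       787   cifar      67
3       599    imdb      69
7       392   squad      88
add column params_m_minus_epochs = t['params_m'] - t['epochs']:
   params_m dataset  epochs  params_m_minus_epochs
4       779   mnist       9                    770
1        43      c4      14                     29
0       800      c4      29                    771
6       793      c4      37                    756
9        42   squad      38                      4
8       266    imdb      44                    222
2       220   mnist      53                    167
5       787   cifar      67                    720
3       599    imdb      69                    530
7       392   squad      88                    304
drop duplicate dataset (keep=last):
   params_m dataset  epochs  params_m_minus_epochs
6       793      c4      37                    756
2       220   mnist      53                    167
5       787   cifar      67                    720
3       599    imdb      69                    530
7       392   squad      88                    304
take first 4 rows:
   params_m dataset  epochs  params_m_minus_epochs
6       793      c4      37                    756
2       220   mnist      53                    167
5       787   cifar      67                    720
3       599    imdb      69                    530
Finally, value at position 2, column 'params_m_minus_epochs' = 720.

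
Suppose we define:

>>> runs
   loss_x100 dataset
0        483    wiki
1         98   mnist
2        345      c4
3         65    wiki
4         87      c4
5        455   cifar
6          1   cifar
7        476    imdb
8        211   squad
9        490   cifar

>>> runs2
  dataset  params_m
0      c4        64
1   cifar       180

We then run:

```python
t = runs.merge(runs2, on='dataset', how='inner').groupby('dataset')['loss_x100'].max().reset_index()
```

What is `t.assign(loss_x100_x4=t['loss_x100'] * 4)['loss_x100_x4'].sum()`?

merge on 'dataset' (how='inner') → 5 rows:
   loss_x100 dataset  params_m
0        345      c4        64
1         87      c4        64
2        455   cifar       180
3          1   cifar       180
4        490   cifar       180
group by dataset, max of loss_x100:
dataset
c4       345
cifar    490
Name: loss_x100, dtype: int64
reset_index():
  dataset  loss_x100
0      c4        345
1   cifar        490
add column loss_x100_x4 = t['loss_x100'] * 4:
  dataset  loss_x100  loss_x100_x4
0      c4        345          1380
1   cifar        490          1960
The sum of column 'loss_x100_x4' is 3340.

3340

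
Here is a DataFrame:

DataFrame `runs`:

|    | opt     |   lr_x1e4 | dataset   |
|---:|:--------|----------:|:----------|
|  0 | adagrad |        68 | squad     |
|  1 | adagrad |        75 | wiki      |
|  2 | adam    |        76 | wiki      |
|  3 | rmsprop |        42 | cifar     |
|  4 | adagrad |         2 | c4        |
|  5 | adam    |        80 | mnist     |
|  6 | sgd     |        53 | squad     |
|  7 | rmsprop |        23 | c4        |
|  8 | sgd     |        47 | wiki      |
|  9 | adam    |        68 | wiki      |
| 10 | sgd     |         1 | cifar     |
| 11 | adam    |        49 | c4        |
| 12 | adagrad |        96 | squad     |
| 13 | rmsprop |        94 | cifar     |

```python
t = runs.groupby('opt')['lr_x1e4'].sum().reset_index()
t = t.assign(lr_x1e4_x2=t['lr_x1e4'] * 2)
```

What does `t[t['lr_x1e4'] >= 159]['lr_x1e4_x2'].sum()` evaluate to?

1346

group by opt, sum of lr_x1e4:
opt
adagrad    241
adam       273
rmsprop    159
sgd        101
Name: lr_x1e4, dtype: int64
reset_index():
       opt  lr_x1e4
0  adagrad      241
1     adam      273
2  rmsprop      159
3      sgd      101
add column lr_x1e4_x2 = t['lr_x1e4'] * 2:
       opt  lr_x1e4  lr_x1e4_x2
0  adagrad      241         482
1     adam      273         546
2  rmsprop      159         318
3      sgd      101         202
filter rows where lr_x1e4 >= 159:
       opt  lr_x1e4  lr_x1e4_x2
0  adagrad      241         482
1     adam      273         546
2  rmsprop      159         318
So sum() = 1346.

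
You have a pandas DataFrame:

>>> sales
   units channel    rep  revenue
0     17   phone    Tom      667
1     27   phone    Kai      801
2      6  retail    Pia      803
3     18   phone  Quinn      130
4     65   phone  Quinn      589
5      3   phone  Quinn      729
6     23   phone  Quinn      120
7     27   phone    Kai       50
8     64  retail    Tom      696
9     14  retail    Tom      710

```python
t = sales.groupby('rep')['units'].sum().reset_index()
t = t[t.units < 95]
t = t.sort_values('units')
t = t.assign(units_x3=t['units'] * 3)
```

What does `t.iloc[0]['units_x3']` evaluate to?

group by rep, sum of units:
rep
Kai       54
Pia        6
Quinn    109
Tom       95
Name: units, dtype: int64
reset_index():
     rep  units
0    Kai     54
1    Pia      6
2  Quinn    109
3    Tom     95
filter rows where units < 95:
   rep  units
0  Kai     54
1  Pia      6
sort by units:
   rep  units
1  Pia      6
0  Kai     54
add column units_x3 = t['units'] * 3:
   rep  units  units_x3
1  Pia      6        18
0  Kai     54       162
So iloc[0]['units_x3'] = 18.

18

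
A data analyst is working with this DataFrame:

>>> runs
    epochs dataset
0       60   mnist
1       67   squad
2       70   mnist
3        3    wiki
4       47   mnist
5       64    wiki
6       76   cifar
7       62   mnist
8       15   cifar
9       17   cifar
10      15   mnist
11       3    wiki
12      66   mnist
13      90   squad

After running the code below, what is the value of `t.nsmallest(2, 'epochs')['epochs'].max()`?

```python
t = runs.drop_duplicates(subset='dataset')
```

drop duplicate dataset (keep=first):
   epochs dataset
0      60   mnist
1      67   squad
3       3    wiki
6      76   cifar
take 2 rows with smallest epochs:
   epochs dataset
3       3    wiki
0      60   mnist
Then the max of column 'epochs': 60

60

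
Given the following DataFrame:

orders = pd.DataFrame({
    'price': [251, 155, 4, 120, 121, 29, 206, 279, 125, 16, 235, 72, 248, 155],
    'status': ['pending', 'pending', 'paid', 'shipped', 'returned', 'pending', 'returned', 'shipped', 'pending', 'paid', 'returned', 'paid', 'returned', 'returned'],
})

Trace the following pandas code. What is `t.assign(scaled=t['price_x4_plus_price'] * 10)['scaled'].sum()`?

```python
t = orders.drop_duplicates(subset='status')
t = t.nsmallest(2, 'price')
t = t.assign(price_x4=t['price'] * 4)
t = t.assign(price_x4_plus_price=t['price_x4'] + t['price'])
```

drop duplicate status (keep=first):
   price    status
0    251   pending
2      4      paid
3    120   shipped
4    121  returned
take 2 rows with smallest price:
   price   status
2      4     paid
3    120  shipped
add column price_x4 = t['price'] * 4:
   price   status  price_x4
2      4     paid        16
3    120  shipped       480
add column price_x4_plus_price = t['price_x4'] + t['price']:
   price   status  price_x4  price_x4_plus_price
2      4     paid        16                   20
3    120  shipped       480                  600
add column scaled = t['price_x4_plus_price'] * 10:
   price   status  price_x4  price_x4_plus_price  scaled
2      4     paid        16                   20     200
3    120  shipped       480                  600    6000
The sum of column 'scaled' is 6200.

6200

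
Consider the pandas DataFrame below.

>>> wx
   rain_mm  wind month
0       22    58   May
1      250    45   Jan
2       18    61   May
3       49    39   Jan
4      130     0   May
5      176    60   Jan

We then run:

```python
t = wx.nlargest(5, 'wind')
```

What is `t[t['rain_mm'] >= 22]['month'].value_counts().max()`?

3

take 5 rows with largest wind:
   rain_mm  wind month
2       18    61   May
5      176    60   Jan
0       22    58   May
1      250    45   Jan
3       49    39   Jan
filter rows where rain_mm >= 22:
   rain_mm  wind month
5      176    60   Jan
0       22    58   May
1      250    45   Jan
3       49    39   Jan
value_counts of month:
month
Jan    3
May    1
Name: count, dtype: int64
The max of the resulting series is 3.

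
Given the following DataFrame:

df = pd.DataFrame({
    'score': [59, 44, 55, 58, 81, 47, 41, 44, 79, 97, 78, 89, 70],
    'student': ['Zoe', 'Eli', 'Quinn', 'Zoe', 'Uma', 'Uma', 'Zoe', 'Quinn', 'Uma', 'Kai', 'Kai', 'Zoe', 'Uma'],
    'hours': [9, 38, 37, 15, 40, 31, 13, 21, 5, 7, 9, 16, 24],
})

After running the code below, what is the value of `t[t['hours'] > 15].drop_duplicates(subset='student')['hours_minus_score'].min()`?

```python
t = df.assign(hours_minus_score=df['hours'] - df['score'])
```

add column hours_minus_score = df['hours'] - df['score']:
    score student  hours  hours_minus_score
0      59     Zoe      9                -50
1      44     Eli     38                 -6
2      55   Quinn     37                -18
3      58     Zoe     15                -43
4      81     Uma     40                -41
5      47     Uma     31                -16
6      41     Zoe     13                -28
7      44   Quinn     21                -23
8      79     Uma      5                -74
9      97     Kai      7                -90
10     78     Kai      9                -69
11     89     Zoe     16                -73
12     70     Uma     24                -46
filter rows where hours > 15:
    score student  hours  hours_minus_score
1      44     Eli     38                 -6
2      55   Quinn     37                -18
4      81     Uma     40                -41
5      47     Uma     31                -16
7      44   Quinn     21                -23
11     89     Zoe     16                -73
12     70     Uma     24                -46
drop duplicate student (keep=first):
    score student  hours  hours_minus_score
1      44     Eli     38                 -6
2      55   Quinn     37                -18
4      81     Uma     40                -41
11     89     Zoe     16                -73

-73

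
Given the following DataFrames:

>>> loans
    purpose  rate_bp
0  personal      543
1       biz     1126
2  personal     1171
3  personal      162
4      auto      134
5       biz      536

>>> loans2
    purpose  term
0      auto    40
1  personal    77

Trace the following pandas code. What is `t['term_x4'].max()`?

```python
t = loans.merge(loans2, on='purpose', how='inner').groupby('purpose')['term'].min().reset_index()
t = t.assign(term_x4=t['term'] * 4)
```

308

merge on 'purpose' (how='inner') → 4 rows:
    purpose  rate_bp  term
0  personal      543    77
1  personal     1171    77
2  personal      162    77
3      auto      134    40
group by purpose, min of term:
purpose
auto        40
personal    77
Name: term, dtype: int64
reset_index():
    purpose  term
0      auto    40
1  personal    77
add column term_x4 = t['term'] * 4:
    purpose  term  term_x4
0      auto    40      160
1  personal    77      308
Then the max of column 'term_x4': 308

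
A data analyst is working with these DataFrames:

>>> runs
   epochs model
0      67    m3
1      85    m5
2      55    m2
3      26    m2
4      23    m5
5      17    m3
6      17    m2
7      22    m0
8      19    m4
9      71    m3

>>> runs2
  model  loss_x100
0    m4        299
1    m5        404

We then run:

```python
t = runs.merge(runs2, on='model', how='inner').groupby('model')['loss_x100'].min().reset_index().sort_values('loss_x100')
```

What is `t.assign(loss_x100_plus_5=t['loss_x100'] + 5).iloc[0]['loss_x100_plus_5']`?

merge on 'model' (how='inner') → 3 rows:
   epochs model  loss_x100
0      85    m5        404
1      23    m5        404
2      19    m4        299
group by model, min of loss_x100:
model
m4    299
m5    404
Name: loss_x100, dtype: int64
reset_index():
  model  loss_x100
0    m4        299
1    m5        404
sort by loss_x100:
  model  loss_x100
0    m4        299
1    m5        404
add column loss_x100_plus_5 = t['loss_x100'] + 5:
  model  loss_x100  loss_x100_plus_5
0    m4        299               304
1    m5        404               409
Finally, value at position 0, column 'loss_x100_plus_5' = 304.

304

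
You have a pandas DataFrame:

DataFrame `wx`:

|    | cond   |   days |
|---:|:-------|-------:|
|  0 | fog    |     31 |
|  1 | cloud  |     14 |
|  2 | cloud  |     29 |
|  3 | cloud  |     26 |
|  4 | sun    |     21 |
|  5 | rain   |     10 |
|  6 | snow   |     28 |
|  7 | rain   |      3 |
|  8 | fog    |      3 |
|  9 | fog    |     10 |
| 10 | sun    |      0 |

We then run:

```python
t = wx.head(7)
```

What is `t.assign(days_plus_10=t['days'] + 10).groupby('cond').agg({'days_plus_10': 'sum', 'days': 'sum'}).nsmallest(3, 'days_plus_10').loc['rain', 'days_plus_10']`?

20

take first 7 rows:
    cond  days
0    fog    31
1  cloud    14
2  cloud    29
3  cloud    26
4    sun    21
5   rain    10
6   snow    28
add column days_plus_10 = t['days'] + 10:
    cond  days  days_plus_10
0    fog    31            41
1  cloud    14            24
2  cloud    29            39
3  cloud    26            36
4    sun    21            31
5   rain    10            20
6   snow    28            38
group by cond: sum(days_plus_10), sum(days):
       days_plus_10  days
cond                     
cloud            99    69
fog              41    31
rain             20    10
snow             38    28
sun              31    21
take 3 rows with smallest days_plus_10:
      days_plus_10  days
cond                    
rain            20    10
sun             31    21
snow            38    28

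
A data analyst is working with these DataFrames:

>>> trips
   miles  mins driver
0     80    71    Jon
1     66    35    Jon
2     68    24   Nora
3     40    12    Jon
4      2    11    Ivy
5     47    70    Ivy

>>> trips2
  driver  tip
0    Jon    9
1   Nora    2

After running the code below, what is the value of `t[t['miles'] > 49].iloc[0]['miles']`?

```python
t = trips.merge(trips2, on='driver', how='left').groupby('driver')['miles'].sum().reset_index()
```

merge on 'driver' (how='left') → 6 rows:
   miles  mins driver  tip
0     80    71    Jon  9.0
1     66    35    Jon  9.0
2     68    24   Nora  2.0
3     40    12    Jon  9.0
4      2    11    Ivy  NaN
5     47    70    Ivy  NaN
group by driver, sum of miles:
driver
Ivy      49
Jon     186
Nora     68
Name: miles, dtype: int64
reset_index():
  driver  miles
0    Ivy     49
1    Jon    186
2   Nora     68
filter rows where miles > 49:
  driver  miles
1    Jon    186
2   Nora     68
So iloc[0]['miles'] = 186.

186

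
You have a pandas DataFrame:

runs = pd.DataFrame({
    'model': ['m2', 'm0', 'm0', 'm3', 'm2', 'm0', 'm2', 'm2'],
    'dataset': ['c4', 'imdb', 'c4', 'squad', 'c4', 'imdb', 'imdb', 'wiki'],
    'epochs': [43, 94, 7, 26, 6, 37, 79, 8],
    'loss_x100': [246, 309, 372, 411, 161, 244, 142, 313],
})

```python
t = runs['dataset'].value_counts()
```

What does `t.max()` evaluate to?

3

value_counts of dataset:
dataset
c4       3
imdb     3
squad    1
wiki     1
Name: count, dtype: int64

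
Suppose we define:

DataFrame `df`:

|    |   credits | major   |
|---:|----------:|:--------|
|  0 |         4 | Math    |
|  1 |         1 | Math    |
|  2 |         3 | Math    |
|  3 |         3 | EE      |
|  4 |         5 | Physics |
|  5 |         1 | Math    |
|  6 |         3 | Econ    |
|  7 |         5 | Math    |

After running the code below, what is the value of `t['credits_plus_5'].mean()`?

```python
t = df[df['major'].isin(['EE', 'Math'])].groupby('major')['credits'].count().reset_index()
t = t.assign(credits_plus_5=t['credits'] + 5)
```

8.0

filter rows where major in ['EE', 'Math']:
   credits major
0        4  Math
1        1  Math
2        3  Math
3        3    EE
5        1  Math
7        5  Math
group by major, count of credits:
major
EE      1
Math    5
Name: credits, dtype: int64
reset_index():
  major  credits
0    EE        1
1  Math        5
add column credits_plus_5 = t['credits'] + 5:
  major  credits  credits_plus_5
0    EE        1               6
1  Math        5              10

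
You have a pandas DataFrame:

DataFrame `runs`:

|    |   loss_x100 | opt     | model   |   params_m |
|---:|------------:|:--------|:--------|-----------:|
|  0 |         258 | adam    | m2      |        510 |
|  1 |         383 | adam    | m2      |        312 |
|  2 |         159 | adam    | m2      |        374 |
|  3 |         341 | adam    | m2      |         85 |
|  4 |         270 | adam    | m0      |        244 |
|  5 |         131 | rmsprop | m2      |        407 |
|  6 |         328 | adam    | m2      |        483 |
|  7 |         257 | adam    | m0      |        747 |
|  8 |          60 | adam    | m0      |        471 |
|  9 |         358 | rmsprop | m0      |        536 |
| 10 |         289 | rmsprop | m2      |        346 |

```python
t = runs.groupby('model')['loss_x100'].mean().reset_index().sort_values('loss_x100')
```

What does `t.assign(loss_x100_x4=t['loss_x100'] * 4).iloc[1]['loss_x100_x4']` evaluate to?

group by model, mean of loss_x100:
model
m0    236.250000
m2    269.857143
Name: loss_x100, dtype: float64
reset_index():
  model   loss_x100
0    m0  236.250000
1    m2  269.857143
sort by loss_x100:
  model   loss_x100
0    m0  236.250000
1    m2  269.857143
add column loss_x100_x4 = t['loss_x100'] * 4:
  model   loss_x100  loss_x100_x4
0    m0  236.250000    945.000000
1    m2  269.857143   1079.428571
So iloc[1]['loss_x100_x4'] = 1079.42857143.

1079.42857143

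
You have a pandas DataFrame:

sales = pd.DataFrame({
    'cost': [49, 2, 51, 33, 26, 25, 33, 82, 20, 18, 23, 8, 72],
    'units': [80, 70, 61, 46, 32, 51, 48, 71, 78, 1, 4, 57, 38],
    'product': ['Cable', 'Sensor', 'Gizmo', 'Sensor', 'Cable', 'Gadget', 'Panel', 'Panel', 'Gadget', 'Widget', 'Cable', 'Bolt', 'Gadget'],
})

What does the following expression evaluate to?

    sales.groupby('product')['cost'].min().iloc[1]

group by product, min of cost:
product
Bolt       8
Cable     23
Gadget    20
Gizmo     51
Panel     33
Sensor     2
Widget    18
Name: cost, dtype: int64

23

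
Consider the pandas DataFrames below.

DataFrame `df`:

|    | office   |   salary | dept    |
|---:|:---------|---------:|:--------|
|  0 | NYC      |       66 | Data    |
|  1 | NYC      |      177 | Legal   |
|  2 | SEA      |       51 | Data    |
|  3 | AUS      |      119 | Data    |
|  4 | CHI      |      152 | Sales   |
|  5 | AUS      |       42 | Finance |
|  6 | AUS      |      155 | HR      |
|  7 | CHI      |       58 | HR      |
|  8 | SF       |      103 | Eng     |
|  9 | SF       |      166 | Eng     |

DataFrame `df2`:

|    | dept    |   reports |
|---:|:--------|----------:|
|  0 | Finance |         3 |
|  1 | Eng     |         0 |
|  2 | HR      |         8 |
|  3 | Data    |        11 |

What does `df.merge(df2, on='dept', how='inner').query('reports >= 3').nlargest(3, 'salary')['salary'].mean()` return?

113.333333333

merge on 'dept' (how='inner') → 8 rows:
  office  salary     dept  reports
0    NYC      66     Data       11
1    SEA      51     Data       11
2    AUS     119     Data       11
3    AUS      42  Finance        3
4    AUS     155       HR        8
5    CHI      58       HR        8
6     SF     103      Eng        0
7     SF     166      Eng        0
filter rows where reports >= 3:
  office  salary     dept  reports
0    NYC      66     Data       11
1    SEA      51     Data       11
2    AUS     119     Data       11
3    AUS      42  Finance        3
4    AUS     155       HR        8
5    CHI      58       HR        8
take 3 rows with largest salary:
  office  salary  dept  reports
4    AUS     155    HR        8
2    AUS     119  Data       11
0    NYC      66  Data       11
Hence 113.333333333.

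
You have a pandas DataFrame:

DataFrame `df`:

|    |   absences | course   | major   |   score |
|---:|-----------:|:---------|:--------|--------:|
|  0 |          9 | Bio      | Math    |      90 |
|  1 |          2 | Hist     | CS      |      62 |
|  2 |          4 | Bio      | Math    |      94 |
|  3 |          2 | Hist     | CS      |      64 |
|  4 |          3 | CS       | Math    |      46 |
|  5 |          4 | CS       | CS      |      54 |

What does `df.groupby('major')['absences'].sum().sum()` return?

24

group by major, sum of absences:
major
CS       8
Math    16
Name: absences, dtype: int64
The sum of the resulting series is 24.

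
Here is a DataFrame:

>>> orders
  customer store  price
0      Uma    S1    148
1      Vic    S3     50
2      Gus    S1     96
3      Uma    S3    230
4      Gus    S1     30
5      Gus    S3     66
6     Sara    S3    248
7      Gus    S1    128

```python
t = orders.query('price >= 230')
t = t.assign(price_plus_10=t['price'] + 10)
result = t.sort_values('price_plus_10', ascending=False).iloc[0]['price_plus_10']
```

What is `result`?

filter rows where price >= 230:
  customer store  price
3      Uma    S3    230
6     Sara    S3    248
add column price_plus_10 = t['price'] + 10:
  customer store  price  price_plus_10
3      Uma    S3    230            240
6     Sara    S3    248            258
sort by price_plus_10 descending:
  customer store  price  price_plus_10
6     Sara    S3    248            258
3      Uma    S3    230            240
Hence 258.

258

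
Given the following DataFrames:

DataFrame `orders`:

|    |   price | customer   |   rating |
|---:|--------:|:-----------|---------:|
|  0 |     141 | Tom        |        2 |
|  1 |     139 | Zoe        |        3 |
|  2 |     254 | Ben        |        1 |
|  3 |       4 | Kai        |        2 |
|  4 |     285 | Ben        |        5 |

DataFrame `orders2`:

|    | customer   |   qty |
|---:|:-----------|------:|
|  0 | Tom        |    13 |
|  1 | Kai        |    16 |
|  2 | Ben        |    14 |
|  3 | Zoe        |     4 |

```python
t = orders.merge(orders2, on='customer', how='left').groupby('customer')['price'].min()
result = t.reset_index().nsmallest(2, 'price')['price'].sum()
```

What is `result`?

merge on 'customer' (how='left') → 5 rows:
   price customer  rating  qty
0    141      Tom       2   13
1    139      Zoe       3    4
2    254      Ben       1   14
3      4      Kai       2   16
4    285      Ben       5   14
group by customer, min of price:
customer
Ben    254
Kai      4
Tom    141
Zoe    139
Name: price, dtype: int64
reset_index():
  customer  price
0      Ben    254
1      Kai      4
2      Tom    141
3      Zoe    139
take 2 rows with smallest price:
  customer  price
1      Kai      4
3      Zoe    139

143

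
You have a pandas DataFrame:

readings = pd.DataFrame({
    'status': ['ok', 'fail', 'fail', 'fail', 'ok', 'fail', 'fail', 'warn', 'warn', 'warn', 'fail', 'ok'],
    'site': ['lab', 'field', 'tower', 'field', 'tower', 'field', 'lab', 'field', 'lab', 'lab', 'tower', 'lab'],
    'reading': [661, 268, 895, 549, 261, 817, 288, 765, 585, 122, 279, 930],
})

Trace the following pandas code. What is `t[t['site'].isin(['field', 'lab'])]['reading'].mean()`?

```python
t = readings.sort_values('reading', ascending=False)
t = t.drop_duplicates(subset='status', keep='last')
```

sort by reading descending:
   status   site  reading
11     ok    lab      930
2    fail  tower      895
5    fail  field      817
7    warn  field      765
0      ok    lab      661
8    warn    lab      585
3    fail  field      549
6    fail    lab      288
10   fail  tower      279
1    fail  field      268
4      ok  tower      261
9    warn    lab      122
drop duplicate status (keep=last):
  status   site  reading
1   fail  field      268
4     ok  tower      261
9   warn    lab      122
filter rows where site in ['field', 'lab']:
  status   site  reading
1   fail  field      268
9   warn    lab      122

195.0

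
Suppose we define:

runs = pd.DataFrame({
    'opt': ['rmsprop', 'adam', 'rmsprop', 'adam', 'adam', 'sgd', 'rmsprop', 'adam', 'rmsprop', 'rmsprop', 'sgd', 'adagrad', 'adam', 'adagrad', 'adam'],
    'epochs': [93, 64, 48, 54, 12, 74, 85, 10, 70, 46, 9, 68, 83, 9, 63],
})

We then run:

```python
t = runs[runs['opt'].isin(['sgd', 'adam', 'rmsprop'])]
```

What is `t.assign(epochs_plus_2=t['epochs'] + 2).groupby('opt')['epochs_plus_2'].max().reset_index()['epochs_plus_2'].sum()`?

256

filter rows where opt in ['sgd', 'adam', 'rmsprop']:
        opt  epochs
0   rmsprop      93
1      adam      64
2   rmsprop      48
3      adam      54
4      adam      12
5       sgd      74
6   rmsprop      85
7      adam      10
8   rmsprop      70
9   rmsprop      46
10      sgd       9
12     adam      83
14     adam      63
add column epochs_plus_2 = t['epochs'] + 2:
        opt  epochs  epochs_plus_2
0   rmsprop      93             95
1      adam      64             66
2   rmsprop      48             50
3      adam      54             56
4      adam      12             14
5       sgd      74             76
6   rmsprop      85             87
7      adam      10             12
8   rmsprop      70             72
9   rmsprop      46             48
10      sgd       9             11
12     adam      83             85
14     adam      63             65
group by opt, max of epochs_plus_2:
opt
adam       85
rmsprop    95
sgd        76
Name: epochs_plus_2, dtype: int64
reset_index():
       opt  epochs_plus_2
0     adam             85
1  rmsprop             95
2      sgd             76
Then the sum of column 'epochs_plus_2': 256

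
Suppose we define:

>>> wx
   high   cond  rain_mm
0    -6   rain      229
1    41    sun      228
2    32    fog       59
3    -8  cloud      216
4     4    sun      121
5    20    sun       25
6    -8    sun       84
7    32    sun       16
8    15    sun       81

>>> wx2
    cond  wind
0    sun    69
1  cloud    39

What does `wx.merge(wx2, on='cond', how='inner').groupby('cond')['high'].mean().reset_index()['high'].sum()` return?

9.33333333333

merge on 'cond' (how='inner') → 7 rows:
   high   cond  rain_mm  wind
0    41    sun      228    69
1    -8  cloud      216    39
2     4    sun      121    69
3    20    sun       25    69
4    -8    sun       84    69
5    32    sun       16    69
6    15    sun       81    69
group by cond, mean of high:
cond
cloud    -8.000000
sun      17.333333
Name: high, dtype: float64
reset_index():
    cond       high
0  cloud  -8.000000
1    sun  17.333333
So sum() = 9.33333333333.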